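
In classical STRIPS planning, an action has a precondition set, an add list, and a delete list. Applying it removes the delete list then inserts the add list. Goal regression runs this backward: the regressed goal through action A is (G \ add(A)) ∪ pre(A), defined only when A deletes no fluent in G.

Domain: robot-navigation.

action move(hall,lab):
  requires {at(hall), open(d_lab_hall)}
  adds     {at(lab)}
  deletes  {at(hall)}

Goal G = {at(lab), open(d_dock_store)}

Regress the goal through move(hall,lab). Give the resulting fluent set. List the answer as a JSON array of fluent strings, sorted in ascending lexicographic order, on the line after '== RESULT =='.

Compute (G \ add) ∪ pre:
  G ∩ del = {}  (empty — regression defined)
  G \ add = {at(lab), open(d_dock_store)} \ {at(lab)} = {open(d_dock_store)}
  ∪ pre   = {open(d_dock_store)} ∪ {at(hall), open(d_lab_hall)}
          = {at(hall), open(d_dock_store), open(d_lab_hall)}

== RESULT ==
["at(hall)", "open(d_dock_store)", "open(d_lab_hall)"]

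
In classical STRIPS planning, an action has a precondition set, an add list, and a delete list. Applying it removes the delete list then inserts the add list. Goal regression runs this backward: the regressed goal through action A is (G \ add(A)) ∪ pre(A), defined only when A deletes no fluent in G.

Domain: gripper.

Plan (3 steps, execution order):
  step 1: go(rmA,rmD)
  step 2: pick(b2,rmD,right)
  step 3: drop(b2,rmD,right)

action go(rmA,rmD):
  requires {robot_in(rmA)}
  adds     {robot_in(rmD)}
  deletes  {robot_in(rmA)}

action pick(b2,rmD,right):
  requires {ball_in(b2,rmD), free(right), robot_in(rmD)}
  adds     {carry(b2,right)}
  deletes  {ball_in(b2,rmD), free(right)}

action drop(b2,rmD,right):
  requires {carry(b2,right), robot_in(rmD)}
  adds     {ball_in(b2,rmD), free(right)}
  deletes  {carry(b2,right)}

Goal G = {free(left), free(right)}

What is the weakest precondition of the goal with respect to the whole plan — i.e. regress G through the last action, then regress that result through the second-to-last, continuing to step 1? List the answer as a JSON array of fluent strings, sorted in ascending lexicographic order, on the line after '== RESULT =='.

Work backward from the goal:
  through step 3 (drop(b2,rmD,right)): drop {free(right)}, keep {free(left)}, require {carry(b2,right), robot_in(rmD)}
    → {carry(b2,right), free(left), robot_in(rmD)}
  through step 2 (pick(b2,rmD,right)): drop {carry(b2,right)}, keep {free(left), robot_in(rmD)}, require {ball_in(b2,rmD), free(right), robot_in(rmD)}
    → {ball_in(b2,rmD), free(left), free(right), robot_in(rmD)}
  through step 1 (go(rmA,rmD)): drop {robot_in(rmD)}, keep {ball_in(b2,rmD), free(left), free(right)}, require {robot_in(rmA)}
    → {ball_in(b2,rmD), free(left), free(right), robot_in(rmA)}

== RESULT ==
["ball_in(b2,rmD)", "free(left)", "free(right)", "robot_in(rmA)"]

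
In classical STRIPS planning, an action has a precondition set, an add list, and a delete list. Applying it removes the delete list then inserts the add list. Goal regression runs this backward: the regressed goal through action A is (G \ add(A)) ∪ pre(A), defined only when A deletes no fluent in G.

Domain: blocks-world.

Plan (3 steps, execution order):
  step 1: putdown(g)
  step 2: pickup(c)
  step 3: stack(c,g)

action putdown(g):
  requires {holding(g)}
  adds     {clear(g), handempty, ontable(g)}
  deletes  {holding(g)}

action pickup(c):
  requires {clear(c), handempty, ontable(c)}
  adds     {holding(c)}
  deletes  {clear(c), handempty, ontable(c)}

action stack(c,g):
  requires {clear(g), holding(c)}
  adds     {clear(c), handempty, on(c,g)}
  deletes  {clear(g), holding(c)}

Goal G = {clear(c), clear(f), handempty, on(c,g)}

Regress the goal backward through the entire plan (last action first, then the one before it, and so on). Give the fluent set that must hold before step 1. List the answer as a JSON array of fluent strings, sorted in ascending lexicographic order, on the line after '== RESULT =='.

Work backward from the goal:
  through step 3 (stack(c,g)): drop {clear(c), handempty, on(c,g)}, keep {clear(f)}, require {clear(g), holding(c)}
    → {clear(f), clear(g), holding(c)}
  through step 2 (pickup(c)): drop {holding(c)}, keep {clear(f), clear(g)}, require {clear(c), handempty, ontable(c)}
    → {clear(c), clear(f), clear(g), handempty, ontable(c)}
  through step 1 (putdown(g)): drop {clear(g), handempty}, keep {clear(c), clear(f), ontable(c)}, require {holding(g)}
    → {clear(c), clear(f), holding(g), ontable(c)}

== RESULT ==
["clear(c)", "clear(f)", "holding(g)", "ontable(c)"]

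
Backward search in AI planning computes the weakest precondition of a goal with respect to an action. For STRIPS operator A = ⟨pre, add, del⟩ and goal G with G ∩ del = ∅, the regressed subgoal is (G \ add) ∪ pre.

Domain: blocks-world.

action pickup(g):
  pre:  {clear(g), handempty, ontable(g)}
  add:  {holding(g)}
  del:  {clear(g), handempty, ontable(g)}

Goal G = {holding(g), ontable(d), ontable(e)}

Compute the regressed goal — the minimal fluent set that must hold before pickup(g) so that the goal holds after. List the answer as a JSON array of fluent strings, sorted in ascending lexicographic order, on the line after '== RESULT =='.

Compute (G \ add) ∪ pre:
  G ∩ del = {}  (empty — regression defined)
  G \ add = {holding(g), ontable(d), ontable(e)} \ {holding(g)} = {ontable(d), ontable(e)}
  ∪ pre   = {ontable(d), ontable(e)} ∪ {clear(g), handempty, ontable(g)}
          = {clear(g), handempty, ontable(d), ontable(e), ontable(g)}

== RESULT ==
["clear(g)", "handempty", "ontable(d)", "ontable(e)", "ontable(g)"]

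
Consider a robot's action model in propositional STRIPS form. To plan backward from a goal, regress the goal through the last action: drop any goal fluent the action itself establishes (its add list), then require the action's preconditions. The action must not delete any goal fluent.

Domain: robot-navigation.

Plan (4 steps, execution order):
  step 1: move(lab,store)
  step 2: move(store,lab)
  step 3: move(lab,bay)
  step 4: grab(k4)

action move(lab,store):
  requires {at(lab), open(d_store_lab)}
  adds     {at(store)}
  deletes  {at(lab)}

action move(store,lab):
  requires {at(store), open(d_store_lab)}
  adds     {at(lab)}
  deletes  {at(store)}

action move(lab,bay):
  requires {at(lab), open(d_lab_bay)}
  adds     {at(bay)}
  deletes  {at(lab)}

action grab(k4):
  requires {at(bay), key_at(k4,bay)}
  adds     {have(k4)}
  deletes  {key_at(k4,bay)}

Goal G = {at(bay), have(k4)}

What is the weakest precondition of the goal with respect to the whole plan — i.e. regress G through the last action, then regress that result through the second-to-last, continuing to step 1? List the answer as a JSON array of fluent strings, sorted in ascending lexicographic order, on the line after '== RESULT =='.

Work backward from the goal:
  through step 4 (grab(k4)): drop {have(k4)}, keep {at(bay)}, require {at(bay), key_at(k4,bay)}
    → {at(bay), key_at(k4,bay)}
  through step 3 (move(lab,bay)): drop {at(bay)}, keep {key_at(k4,bay)}, require {at(lab), open(d_lab_bay)}
    → {at(lab), key_at(k4,bay), open(d_lab_bay)}
  through step 2 (move(store,lab)): drop {at(lab)}, keep {key_at(k4,bay), open(d_lab_bay)}, require {at(store), open(d_store_lab)}
    → {at(store), key_at(k4,bay), open(d_lab_bay), open(d_store_lab)}
  through step 1 (move(lab,store)): drop {at(store)}, keep {key_at(k4,bay), open(d_lab_bay), open(d_store_lab)}, require {at(lab), open(d_store_lab)}
    → {at(lab), key_at(k4,bay), open(d_lab_bay), open(d_store_lab)}

== RESULT ==
["at(lab)", "key_at(k4,bay)", "open(d_lab_bay)", "open(d_store_lab)"]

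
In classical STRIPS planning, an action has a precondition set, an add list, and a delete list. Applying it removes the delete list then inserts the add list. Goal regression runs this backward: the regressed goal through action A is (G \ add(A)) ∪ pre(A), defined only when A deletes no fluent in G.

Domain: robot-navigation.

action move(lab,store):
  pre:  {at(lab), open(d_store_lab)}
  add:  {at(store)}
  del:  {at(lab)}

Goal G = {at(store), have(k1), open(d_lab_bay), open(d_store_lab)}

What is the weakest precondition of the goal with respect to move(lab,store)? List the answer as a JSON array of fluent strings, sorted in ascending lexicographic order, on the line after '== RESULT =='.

Regress:
  G ∩ del = {}  (empty — regression defined)
  G \ add = {at(store), have(k1), open(d_lab_bay), open(d_store_lab)} \ {at(store)} = {have(k1), open(d_lab_bay), open(d_store_lab)}
  ∪ pre   = {have(k1), open(d_lab_bay), open(d_store_lab)} ∪ {at(lab), open(d_store_lab)}
          = {at(lab), have(k1), open(d_lab_bay), open(d_store_lab)}

== RESULT ==
["at(lab)", "have(k1)", "open(d_lab_bay)", "open(d_store_lab)"]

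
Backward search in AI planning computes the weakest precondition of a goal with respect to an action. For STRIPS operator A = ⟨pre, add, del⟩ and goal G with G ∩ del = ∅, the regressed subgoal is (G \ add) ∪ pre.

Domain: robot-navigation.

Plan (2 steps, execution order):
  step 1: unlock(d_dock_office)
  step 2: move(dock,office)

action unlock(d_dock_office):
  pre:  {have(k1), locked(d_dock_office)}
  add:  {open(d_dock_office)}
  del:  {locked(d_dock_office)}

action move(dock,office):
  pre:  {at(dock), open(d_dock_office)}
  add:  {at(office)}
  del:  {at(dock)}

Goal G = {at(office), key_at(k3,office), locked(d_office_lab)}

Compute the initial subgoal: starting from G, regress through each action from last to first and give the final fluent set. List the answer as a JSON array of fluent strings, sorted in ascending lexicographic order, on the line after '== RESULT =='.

Regress step by step:
  through step 2 (move(dock,office)): drop {at(office)}, keep {key_at(k3,office), locked(d_office_lab)}, require {at(dock), open(d_dock_office)}
    → {at(dock), key_at(k3,office), locked(d_office_lab), open(d_dock_office)}
  through step 1 (unlock(d_dock_office)): drop {open(d_dock_office)}, keep {at(dock), key_at(k3,office), locked(d_office_lab)}, require {have(k1), locked(d_dock_office)}
    → {at(dock), have(k1), key_at(k3,office), locked(d_dock_office), locked(d_office_lab)}

== RESULT ==
["at(dock)", "have(k1)", "key_at(k3,office)", "locked(d_dock_office)", "locked(d_office_lab)"]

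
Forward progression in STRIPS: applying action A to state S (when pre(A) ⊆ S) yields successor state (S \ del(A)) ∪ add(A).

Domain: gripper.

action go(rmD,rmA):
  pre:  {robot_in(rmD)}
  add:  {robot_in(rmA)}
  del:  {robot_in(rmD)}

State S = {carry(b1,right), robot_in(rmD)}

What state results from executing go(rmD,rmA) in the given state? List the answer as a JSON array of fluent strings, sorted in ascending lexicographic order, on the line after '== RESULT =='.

Compute (S \ del) ∪ add:
  pre ⊆ S: {robot_in(rmD)} ⊆ S  — applicable
  S \ del = {carry(b1,right)}
  ∪ add   = {carry(b1,right), robot_in(rmA)}

== RESULT ==
["carry(b1,right)", "robot_in(rmA)"]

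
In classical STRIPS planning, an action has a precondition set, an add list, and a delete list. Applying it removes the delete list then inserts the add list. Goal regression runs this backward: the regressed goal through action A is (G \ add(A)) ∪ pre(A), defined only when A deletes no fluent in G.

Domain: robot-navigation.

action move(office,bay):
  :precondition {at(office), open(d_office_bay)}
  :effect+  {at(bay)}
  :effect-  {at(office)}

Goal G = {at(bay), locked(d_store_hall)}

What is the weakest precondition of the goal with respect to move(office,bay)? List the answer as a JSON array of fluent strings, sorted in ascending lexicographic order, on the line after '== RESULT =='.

Compute (G \ add) ∪ pre:
  G ∩ del = {}  (empty — regression defined)
  G \ add = {at(bay), locked(d_store_hall)} \ {at(bay)} = {locked(d_store_hall)}
  ∪ pre   = {locked(d_store_hall)} ∪ {at(office), open(d_office_bay)}
          = {at(office), locked(d_store_hall), open(d_office_bay)}

== RESULT ==
["at(office)", "locked(d_store_hall)", "open(d_office_bay)"]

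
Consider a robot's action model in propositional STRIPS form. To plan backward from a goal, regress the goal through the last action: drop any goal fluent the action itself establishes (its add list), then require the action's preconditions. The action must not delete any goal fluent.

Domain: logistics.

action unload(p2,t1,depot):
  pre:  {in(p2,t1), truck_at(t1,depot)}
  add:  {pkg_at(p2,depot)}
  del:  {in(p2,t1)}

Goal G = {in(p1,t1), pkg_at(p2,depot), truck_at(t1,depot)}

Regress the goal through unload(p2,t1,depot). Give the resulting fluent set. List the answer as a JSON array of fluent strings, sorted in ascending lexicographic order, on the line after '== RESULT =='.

Compute (G \ add) ∪ pre:
  G ∩ del = {}  (empty — regression defined)
  G \ add = {in(p1,t1), pkg_at(p2,depot), truck_at(t1,depot)} \ {pkg_at(p2,depot)} = {in(p1,t1), truck_at(t1,depot)}
  ∪ pre   = {in(p1,t1), truck_at(t1,depot)} ∪ {in(p2,t1), truck_at(t1,depot)}
          = {in(p1,t1), in(p2,t1), truck_at(t1,depot)}

== RESULT ==
["in(p1,t1)", "in(p2,t1)", "truck_at(t1,depot)"]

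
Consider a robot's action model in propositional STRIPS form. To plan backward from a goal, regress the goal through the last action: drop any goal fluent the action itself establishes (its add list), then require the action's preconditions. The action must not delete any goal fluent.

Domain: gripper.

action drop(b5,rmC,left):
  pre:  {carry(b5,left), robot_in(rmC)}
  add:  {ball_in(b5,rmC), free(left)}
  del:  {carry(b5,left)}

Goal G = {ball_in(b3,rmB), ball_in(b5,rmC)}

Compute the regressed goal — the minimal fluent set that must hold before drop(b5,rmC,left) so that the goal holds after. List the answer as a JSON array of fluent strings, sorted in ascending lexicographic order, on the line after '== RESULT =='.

Compute (G \ add) ∪ pre:
  G ∩ del = {}  (empty — regression defined)
  G \ add = {ball_in(b3,rmB), ball_in(b5,rmC)} \ {ball_in(b5,rmC), free(left)} = {ball_in(b3,rmB)}
  ∪ pre   = {ball_in(b3,rmB)} ∪ {carry(b5,left), robot_in(rmC)}
          = {ball_in(b3,rmB), carry(b5,left), robot_in(rmC)}

== RESULT ==
["ball_in(b3,rmB)", "carry(b5,left)", "robot_in(rmC)"]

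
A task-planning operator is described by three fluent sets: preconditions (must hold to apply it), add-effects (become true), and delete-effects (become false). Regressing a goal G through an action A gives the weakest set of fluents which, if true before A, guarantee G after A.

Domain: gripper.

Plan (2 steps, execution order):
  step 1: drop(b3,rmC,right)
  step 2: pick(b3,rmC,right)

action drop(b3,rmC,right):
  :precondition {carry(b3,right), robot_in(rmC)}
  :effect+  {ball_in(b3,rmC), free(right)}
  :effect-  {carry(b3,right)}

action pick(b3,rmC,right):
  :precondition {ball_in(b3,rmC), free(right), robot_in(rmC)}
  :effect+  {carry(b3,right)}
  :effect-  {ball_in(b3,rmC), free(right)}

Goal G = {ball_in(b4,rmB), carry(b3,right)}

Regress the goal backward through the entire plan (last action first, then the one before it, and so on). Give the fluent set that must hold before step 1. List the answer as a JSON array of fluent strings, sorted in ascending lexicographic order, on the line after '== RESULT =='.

Work backward from the goal:
  through step 2 (pick(b3,rmC,right)): drop {carry(b3,right)}, keep {ball_in(b4,rmB)}, require {ball_in(b3,rmC), free(right), robot_in(rmC)}
    → {ball_in(b3,rmC), ball_in(b4,rmB), free(right), robot_in(rmC)}
  through step 1 (drop(b3,rmC,right)): drop {ball_in(b3,rmC), free(right)}, keep {ball_in(b4,rmB), robot_in(rmC)}, require {carry(b3,right), robot_in(rmC)}
    → {ball_in(b4,rmB), carry(b3,right), robot_in(rmC)}

== RESULT ==
["ball_in(b4,rmB)", "carry(b3,right)", "robot_in(rmC)"]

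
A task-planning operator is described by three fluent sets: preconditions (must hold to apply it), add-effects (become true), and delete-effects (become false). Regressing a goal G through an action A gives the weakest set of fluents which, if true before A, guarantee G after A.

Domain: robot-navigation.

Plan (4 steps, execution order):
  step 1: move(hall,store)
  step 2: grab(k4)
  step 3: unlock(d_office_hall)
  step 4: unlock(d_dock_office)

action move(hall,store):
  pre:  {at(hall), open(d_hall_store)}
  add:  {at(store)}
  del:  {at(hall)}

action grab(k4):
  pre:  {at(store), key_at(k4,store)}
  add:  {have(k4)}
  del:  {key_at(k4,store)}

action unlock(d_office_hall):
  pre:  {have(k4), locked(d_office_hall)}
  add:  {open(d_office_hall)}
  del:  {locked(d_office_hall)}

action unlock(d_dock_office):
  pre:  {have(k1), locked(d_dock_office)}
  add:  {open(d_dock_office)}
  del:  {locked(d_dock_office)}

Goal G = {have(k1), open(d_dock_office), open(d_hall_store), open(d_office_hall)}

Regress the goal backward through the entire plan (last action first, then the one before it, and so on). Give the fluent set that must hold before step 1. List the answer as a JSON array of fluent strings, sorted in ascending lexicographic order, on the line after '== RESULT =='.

Regress step by step:
  through step 4 (unlock(d_dock_office)): drop {open(d_dock_office)}, keep {have(k1), open(d_hall_store), open(d_office_hall)}, require {have(k1), locked(d_dock_office)}
    → {have(k1), locked(d_dock_office), open(d_hall_store), open(d_office_hall)}
  through step 3 (unlock(d_office_hall)): drop {open(d_office_hall)}, keep {have(k1), locked(d_dock_office), open(d_hall_store)}, require {have(k4), locked(d_office_hall)}
    → {have(k1), have(k4), locked(d_dock_office), locked(d_office_hall), open(d_hall_store)}
  through step 2 (grab(k4)): drop {have(k4)}, keep {have(k1), locked(d_dock_office), locked(d_office_hall), open(d_hall_store)}, require {at(store), key_at(k4,store)}
    → {at(store), have(k1), key_at(k4,store), locked(d_dock_office), locked(d_office_hall), open(d_hall_store)}
  through step 1 (move(hall,store)): drop {at(store)}, keep {have(k1), key_at(k4,store), locked(d_dock_office), locked(d_office_hall), open(d_hall_store)}, require {at(hall), open(d_hall_store)}
    → {at(hall), have(k1), key_at(k4,store), locked(d_dock_office), locked(d_office_hall), open(d_hall_store)}

== RESULT ==
["at(hall)", "have(k1)", "key_at(k4,store)", "locked(d_dock_office)", "locked(d_office_hall)", "open(d_hall_store)"]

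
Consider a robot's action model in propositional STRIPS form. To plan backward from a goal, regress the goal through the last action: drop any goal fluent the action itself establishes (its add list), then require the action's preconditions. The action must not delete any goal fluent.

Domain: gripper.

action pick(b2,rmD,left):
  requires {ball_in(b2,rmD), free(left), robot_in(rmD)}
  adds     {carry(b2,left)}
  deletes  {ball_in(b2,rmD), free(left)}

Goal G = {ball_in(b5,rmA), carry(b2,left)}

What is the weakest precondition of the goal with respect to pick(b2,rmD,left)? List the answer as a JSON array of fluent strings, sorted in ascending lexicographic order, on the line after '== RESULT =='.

Compute (G \ add) ∪ pre:
  G ∩ del = {}  (empty — regression defined)
  G \ add = {ball_in(b5,rmA), carry(b2,left)} \ {carry(b2,left)} = {ball_in(b5,rmA)}
  ∪ pre   = {ball_in(b5,rmA)} ∪ {ball_in(b2,rmD), free(left), robot_in(rmD)}
          = {ball_in(b2,rmD), ball_in(b5,rmA), free(left), robot_in(rmD)}

== RESULT ==
["ball_in(b2,rmD)", "ball_in(b5,rmA)", "free(left)", "robot_in(rmD)"]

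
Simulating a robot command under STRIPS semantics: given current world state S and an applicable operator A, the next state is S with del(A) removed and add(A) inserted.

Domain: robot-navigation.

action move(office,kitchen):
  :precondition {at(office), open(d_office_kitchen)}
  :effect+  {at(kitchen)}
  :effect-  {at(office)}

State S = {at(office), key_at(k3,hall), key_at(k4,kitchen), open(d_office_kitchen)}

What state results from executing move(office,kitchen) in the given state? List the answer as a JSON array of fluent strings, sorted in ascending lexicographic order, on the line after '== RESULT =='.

Compute (S \ del) ∪ add:
  pre ⊆ S: {at(office), open(d_office_kitchen)} ⊆ S  — applicable
  S \ del = {key_at(k3,hall), key_at(k4,kitchen), open(d_office_kitchen)}
  ∪ add   = {at(kitchen), key_at(k3,hall), key_at(k4,kitchen), open(d_office_kitchen)}

== RESULT ==
["at(kitchen)", "key_at(k3,hall)", "key_at(k4,kitchen)", "open(d_office_kitchen)"]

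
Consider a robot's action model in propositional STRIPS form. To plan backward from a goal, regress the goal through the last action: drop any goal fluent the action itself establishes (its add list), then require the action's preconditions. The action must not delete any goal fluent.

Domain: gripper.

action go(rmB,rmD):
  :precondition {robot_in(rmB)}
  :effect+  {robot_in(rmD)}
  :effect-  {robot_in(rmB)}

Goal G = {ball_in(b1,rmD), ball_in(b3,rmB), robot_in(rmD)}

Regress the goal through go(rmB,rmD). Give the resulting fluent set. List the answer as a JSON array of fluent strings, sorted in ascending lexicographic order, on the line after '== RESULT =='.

Regress:
  G ∩ del = {}  (empty — regression defined)
  G \ add = {ball_in(b1,rmD), ball_in(b3,rmB), robot_in(rmD)} \ {robot_in(rmD)} = {ball_in(b1,rmD), ball_in(b3,rmB)}
  ∪ pre   = {ball_in(b1,rmD), ball_in(b3,rmB)} ∪ {robot_in(rmB)}
          = {ball_in(b1,rmD), ball_in(b3,rmB), robot_in(rmB)}

== RESULT ==
["ball_in(b1,rmD)", "ball_in(b3,rmB)", "robot_in(rmB)"]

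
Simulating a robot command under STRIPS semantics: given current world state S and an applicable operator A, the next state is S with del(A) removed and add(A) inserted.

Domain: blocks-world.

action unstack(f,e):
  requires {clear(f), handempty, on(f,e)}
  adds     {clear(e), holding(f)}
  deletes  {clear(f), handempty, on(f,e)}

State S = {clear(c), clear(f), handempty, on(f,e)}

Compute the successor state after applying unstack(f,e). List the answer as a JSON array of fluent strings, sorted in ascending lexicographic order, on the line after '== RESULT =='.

Compute (S \ del) ∪ add:
  pre ⊆ S: {clear(f), handempty, on(f,e)} ⊆ S  — applicable
  S \ del = {clear(c)}
  ∪ add   = {clear(c), clear(e), holding(f)}

== RESULT ==
["clear(c)", "clear(e)", "holding(f)"]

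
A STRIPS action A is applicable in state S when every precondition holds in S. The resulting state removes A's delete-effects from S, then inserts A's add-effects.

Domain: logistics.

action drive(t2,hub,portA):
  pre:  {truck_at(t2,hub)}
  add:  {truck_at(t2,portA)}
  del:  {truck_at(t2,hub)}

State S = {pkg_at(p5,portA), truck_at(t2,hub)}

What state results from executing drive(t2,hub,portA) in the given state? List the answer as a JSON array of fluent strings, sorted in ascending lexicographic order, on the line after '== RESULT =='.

Compute (S \ del) ∪ add:
  pre ⊆ S: {truck_at(t2,hub)} ⊆ S  — applicable
  S \ del = {pkg_at(p5,portA)}
  ∪ add   = {pkg_at(p5,portA), truck_at(t2,portA)}

== RESULT ==
["pkg_at(p5,portA)", "truck_at(t2,portA)"]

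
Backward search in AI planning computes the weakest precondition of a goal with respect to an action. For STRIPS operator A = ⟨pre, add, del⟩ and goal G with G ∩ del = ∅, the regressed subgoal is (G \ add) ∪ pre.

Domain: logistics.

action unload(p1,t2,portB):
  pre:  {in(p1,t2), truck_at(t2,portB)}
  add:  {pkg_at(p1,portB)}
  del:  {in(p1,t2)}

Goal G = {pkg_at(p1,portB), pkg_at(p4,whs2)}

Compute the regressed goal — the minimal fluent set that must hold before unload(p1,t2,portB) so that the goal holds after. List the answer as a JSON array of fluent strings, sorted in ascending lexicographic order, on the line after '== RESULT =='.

Regress:
  G ∩ del = {}  (empty — regression defined)
  G \ add = {pkg_at(p1,portB), pkg_at(p4,whs2)} \ {pkg_at(p1,portB)} = {pkg_at(p4,whs2)}
  ∪ pre   = {pkg_at(p4,whs2)} ∪ {in(p1,t2), truck_at(t2,portB)}
          = {in(p1,t2), pkg_at(p4,whs2), truck_at(t2,portB)}

== RESULT ==
["in(p1,t2)", "pkg_at(p4,whs2)", "truck_at(t2,portB)"]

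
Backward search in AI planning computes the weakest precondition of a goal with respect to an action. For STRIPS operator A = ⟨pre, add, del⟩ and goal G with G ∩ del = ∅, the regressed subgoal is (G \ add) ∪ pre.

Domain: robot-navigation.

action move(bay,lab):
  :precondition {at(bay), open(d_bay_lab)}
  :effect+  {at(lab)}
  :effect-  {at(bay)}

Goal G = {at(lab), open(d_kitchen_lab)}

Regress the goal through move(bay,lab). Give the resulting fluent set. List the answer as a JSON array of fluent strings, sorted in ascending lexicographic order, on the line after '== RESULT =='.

Compute (G \ add) ∪ pre:
  G ∩ del = {}  (empty — regression defined)
  G \ add = {at(lab), open(d_kitchen_lab)} \ {at(lab)} = {open(d_kitchen_lab)}
  ∪ pre   = {open(d_kitchen_lab)} ∪ {at(bay), open(d_bay_lab)}
          = {at(bay), open(d_bay_lab), open(d_kitchen_lab)}

== RESULT ==
["at(bay)", "open(d_bay_lab)", "open(d_kitchen_lab)"]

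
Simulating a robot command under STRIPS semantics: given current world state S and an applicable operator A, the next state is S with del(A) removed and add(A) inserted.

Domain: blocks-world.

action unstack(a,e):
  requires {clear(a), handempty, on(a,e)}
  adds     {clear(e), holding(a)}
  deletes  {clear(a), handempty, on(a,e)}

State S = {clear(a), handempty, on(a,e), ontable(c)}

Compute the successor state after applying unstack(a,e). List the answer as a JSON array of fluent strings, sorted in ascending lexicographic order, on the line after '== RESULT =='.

Progress:
  pre ⊆ S: {clear(a), handempty, on(a,e)} ⊆ S  — applicable
  S \ del = {ontable(c)}
  ∪ add   = {clear(e), holding(a), ontable(c)}

== RESULT ==
["clear(e)", "holding(a)", "ontable(c)"]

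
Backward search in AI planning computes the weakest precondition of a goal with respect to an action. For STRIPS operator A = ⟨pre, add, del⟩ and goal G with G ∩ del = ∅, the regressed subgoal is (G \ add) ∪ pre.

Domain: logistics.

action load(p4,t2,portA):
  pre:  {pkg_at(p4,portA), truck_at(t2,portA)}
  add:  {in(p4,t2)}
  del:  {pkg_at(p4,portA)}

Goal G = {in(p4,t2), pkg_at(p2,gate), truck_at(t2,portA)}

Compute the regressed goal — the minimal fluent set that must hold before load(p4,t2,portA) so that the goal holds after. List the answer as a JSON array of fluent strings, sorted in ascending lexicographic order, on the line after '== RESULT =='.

Compute (G \ add) ∪ pre:
  G ∩ del = {}  (empty — regression defined)
  G \ add = {in(p4,t2), pkg_at(p2,gate), truck_at(t2,portA)} \ {in(p4,t2)} = {pkg_at(p2,gate), truck_at(t2,portA)}
  ∪ pre   = {pkg_at(p2,gate), truck_at(t2,portA)} ∪ {pkg_at(p4,portA), truck_at(t2,portA)}
          = {pkg_at(p2,gate), pkg_at(p4,portA), truck_at(t2,portA)}

== RESULT ==
["pkg_at(p2,gate)", "pkg_at(p4,portA)", "truck_at(t2,portA)"]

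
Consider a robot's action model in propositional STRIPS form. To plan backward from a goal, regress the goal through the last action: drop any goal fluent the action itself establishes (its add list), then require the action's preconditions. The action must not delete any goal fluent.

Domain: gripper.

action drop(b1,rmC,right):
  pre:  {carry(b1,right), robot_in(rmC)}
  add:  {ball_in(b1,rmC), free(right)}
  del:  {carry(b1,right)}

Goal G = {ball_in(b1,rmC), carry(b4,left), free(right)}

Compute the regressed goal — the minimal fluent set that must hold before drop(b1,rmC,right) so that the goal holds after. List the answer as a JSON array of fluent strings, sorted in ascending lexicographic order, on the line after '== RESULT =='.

Compute (G \ add) ∪ pre:
  G ∩ del = {}  (empty — regression defined)
  G \ add = {ball_in(b1,rmC), carry(b4,left), free(right)} \ {ball_in(b1,rmC), free(right)} = {carry(b4,left)}
  ∪ pre   = {carry(b4,left)} ∪ {carry(b1,right), robot_in(rmC)}
          = {carry(b1,right), carry(b4,left), robot_in(rmC)}

== RESULT ==
["carry(b1,right)", "carry(b4,left)", "robot_in(rmC)"]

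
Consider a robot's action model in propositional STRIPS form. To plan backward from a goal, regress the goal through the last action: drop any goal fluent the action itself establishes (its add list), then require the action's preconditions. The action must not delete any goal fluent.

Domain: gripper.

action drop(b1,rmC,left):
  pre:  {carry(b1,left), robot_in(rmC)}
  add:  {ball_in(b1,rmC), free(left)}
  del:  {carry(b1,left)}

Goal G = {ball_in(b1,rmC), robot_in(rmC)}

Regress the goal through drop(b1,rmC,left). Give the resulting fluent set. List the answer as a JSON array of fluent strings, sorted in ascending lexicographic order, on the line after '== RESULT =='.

Compute (G \ add) ∪ pre:
  G ∩ del = {}  (empty — regression defined)
  G \ add = {ball_in(b1,rmC), robot_in(rmC)} \ {ball_in(b1,rmC), free(left)} = {robot_in(rmC)}
  ∪ pre   = {robot_in(rmC)} ∪ {carry(b1,left), robot_in(rmC)}
          = {carry(b1,left), robot_in(rmC)}

== RESULT ==
["carry(b1,left)", "robot_in(rmC)"]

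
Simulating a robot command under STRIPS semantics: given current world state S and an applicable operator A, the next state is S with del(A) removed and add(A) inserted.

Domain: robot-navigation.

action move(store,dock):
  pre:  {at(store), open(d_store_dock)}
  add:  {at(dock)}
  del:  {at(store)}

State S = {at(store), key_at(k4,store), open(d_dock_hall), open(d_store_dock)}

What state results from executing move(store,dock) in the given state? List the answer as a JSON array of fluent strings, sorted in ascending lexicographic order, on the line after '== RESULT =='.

Compute (S \ del) ∪ add:
  pre ⊆ S: {at(store), open(d_store_dock)} ⊆ S  — applicable
  S \ del = {key_at(k4,store), open(d_dock_hall), open(d_store_dock)}
  ∪ add   = {at(dock), key_at(k4,store), open(d_dock_hall), open(d_store_dock)}

== RESULT ==
["at(dock)", "key_at(k4,store)", "open(d_dock_hall)", "open(d_store_dock)"]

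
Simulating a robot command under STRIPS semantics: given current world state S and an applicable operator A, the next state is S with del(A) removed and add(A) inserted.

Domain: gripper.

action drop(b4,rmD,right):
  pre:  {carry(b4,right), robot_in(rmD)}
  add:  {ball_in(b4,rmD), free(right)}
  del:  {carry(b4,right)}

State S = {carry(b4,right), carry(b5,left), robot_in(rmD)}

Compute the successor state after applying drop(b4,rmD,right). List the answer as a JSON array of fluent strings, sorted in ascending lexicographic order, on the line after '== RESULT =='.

Progress:
  pre ⊆ S: {carry(b4,right), robot_in(rmD)} ⊆ S  — applicable
  S \ del = {carry(b5,left), robot_in(rmD)}
  ∪ add   = {ball_in(b4,rmD), carry(b5,left), free(right), robot_in(rmD)}

== RESULT ==
["ball_in(b4,rmD)", "carry(b5,left)", "free(right)", "robot_in(rmD)"]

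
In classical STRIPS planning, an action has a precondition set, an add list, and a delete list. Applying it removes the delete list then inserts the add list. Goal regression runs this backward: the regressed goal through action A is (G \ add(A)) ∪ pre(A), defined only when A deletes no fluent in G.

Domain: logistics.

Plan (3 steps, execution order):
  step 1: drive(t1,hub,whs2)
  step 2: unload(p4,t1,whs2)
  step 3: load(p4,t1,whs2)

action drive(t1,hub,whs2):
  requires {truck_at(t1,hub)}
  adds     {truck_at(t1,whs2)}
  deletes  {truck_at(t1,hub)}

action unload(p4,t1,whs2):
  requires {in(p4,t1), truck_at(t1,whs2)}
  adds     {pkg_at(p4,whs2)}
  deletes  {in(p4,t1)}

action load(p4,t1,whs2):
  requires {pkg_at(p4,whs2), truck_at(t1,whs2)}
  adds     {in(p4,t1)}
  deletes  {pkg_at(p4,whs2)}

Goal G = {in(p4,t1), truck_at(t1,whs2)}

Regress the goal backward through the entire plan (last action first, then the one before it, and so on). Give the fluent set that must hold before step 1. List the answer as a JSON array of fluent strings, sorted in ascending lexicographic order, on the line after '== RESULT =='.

Regress step by step:
  through step 3 (load(p4,t1,whs2)): drop {in(p4,t1)}, keep {truck_at(t1,whs2)}, require {pkg_at(p4,whs2), truck_at(t1,whs2)}
    → {pkg_at(p4,whs2), truck_at(t1,whs2)}
  through step 2 (unload(p4,t1,whs2)): drop {pkg_at(p4,whs2)}, keep {truck_at(t1,whs2)}, require {in(p4,t1), truck_at(t1,whs2)}
    → {in(p4,t1), truck_at(t1,whs2)}
  through step 1 (drive(t1,hub,whs2)): drop {truck_at(t1,whs2)}, keep {in(p4,t1)}, require {truck_at(t1,hub)}
    → {in(p4,t1), truck_at(t1,hub)}

== RESULT ==
["in(p4,t1)", "truck_at(t1,hub)"]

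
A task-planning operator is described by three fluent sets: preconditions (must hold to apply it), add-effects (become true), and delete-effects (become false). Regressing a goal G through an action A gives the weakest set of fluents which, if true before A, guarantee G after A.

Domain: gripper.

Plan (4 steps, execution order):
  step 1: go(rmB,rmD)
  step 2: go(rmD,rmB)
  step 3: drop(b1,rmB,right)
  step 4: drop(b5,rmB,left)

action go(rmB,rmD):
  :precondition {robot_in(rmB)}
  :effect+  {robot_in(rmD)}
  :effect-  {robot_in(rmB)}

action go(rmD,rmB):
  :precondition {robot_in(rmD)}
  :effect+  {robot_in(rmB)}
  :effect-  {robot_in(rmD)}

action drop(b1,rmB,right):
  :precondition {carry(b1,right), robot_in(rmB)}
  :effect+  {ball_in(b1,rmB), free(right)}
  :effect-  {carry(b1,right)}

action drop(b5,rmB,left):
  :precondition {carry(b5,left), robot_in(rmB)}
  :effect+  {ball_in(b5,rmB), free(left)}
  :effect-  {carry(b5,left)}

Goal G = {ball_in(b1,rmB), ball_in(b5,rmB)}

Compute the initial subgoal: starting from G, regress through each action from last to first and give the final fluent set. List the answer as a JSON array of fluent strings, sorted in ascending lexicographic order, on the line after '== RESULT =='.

Work backward from the goal:
  through step 4 (drop(b5,rmB,left)): drop {ball_in(b5,rmB)}, keep {ball_in(b1,rmB)}, require {carry(b5,left), robot_in(rmB)}
    → {ball_in(b1,rmB), carry(b5,left), robot_in(rmB)}
  through step 3 (drop(b1,rmB,right)): drop {ball_in(b1,rmB)}, keep {carry(b5,left), robot_in(rmB)}, require {carry(b1,right), robot_in(rmB)}
    → {carry(b1,right), carry(b5,left), robot_in(rmB)}
  through step 2 (go(rmD,rmB)): drop {robot_in(rmB)}, keep {carry(b1,right), carry(b5,left)}, require {robot_in(rmD)}
    → {carry(b1,right), carry(b5,left), robot_in(rmD)}
  through step 1 (go(rmB,rmD)): drop {robot_in(rmD)}, keep {carry(b1,right), carry(b5,left)}, require {robot_in(rmB)}
    → {carry(b1,right), carry(b5,left), robot_in(rmB)}

== RESULT ==
["carry(b1,right)", "carry(b5,left)", "robot_in(rmB)"]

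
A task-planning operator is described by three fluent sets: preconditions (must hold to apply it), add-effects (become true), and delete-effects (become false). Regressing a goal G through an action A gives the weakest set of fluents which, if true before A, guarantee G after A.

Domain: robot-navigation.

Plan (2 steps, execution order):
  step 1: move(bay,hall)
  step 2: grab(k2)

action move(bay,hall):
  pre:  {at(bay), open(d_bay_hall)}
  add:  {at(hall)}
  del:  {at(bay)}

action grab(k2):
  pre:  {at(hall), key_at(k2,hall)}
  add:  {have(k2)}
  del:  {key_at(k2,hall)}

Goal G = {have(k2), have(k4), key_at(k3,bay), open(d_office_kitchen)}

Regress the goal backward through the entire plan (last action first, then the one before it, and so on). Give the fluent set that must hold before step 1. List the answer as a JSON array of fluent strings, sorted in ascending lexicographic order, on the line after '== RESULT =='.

Regress step by step:
  through step 2 (grab(k2)): drop {have(k2)}, keep {have(k4), key_at(k3,bay), open(d_office_kitchen)}, require {at(hall), key_at(k2,hall)}
    → {at(hall), have(k4), key_at(k2,hall), key_at(k3,bay), open(d_office_kitchen)}
  through step 1 (move(bay,hall)): drop {at(hall)}, keep {have(k4), key_at(k2,hall), key_at(k3,bay), open(d_office_kitchen)}, require {at(bay), open(d_bay_hall)}
    → {at(bay), have(k4), key_at(k2,hall), key_at(k3,bay), open(d_bay_hall), open(d_office_kitchen)}

== RESULT ==
["at(bay)", "have(k4)", "key_at(k2,hall)", "key_at(k3,bay)", "open(d_bay_hall)", "open(d_office_kitchen)"]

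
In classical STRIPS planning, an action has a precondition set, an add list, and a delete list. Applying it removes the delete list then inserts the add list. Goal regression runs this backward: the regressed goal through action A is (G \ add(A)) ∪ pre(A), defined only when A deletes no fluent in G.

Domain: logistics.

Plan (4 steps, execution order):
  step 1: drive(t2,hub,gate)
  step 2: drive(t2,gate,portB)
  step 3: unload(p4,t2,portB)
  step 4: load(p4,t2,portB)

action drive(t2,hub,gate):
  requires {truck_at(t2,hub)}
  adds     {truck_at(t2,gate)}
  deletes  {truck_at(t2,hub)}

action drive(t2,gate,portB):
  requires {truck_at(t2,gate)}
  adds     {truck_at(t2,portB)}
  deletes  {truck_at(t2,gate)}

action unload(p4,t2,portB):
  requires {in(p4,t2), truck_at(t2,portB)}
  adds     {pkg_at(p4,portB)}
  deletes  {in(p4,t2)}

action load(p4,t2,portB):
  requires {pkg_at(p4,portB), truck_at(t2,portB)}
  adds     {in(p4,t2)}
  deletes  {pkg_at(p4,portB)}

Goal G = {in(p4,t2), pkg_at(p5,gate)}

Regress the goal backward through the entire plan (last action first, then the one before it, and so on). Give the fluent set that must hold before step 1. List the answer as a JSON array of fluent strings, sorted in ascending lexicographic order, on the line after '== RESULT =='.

Regress step by step:
  through step 4 (load(p4,t2,portB)): drop {in(p4,t2)}, keep {pkg_at(p5,gate)}, require {pkg_at(p4,portB), truck_at(t2,portB)}
    → {pkg_at(p4,portB), pkg_at(p5,gate), truck_at(t2,portB)}
  through step 3 (unload(p4,t2,portB)): drop {pkg_at(p4,portB)}, keep {pkg_at(p5,gate), truck_at(t2,portB)}, require {in(p4,t2), truck_at(t2,portB)}
    → {in(p4,t2), pkg_at(p5,gate), truck_at(t2,portB)}
  through step 2 (drive(t2,gate,portB)): drop {truck_at(t2,portB)}, keep {in(p4,t2), pkg_at(p5,gate)}, require {truck_at(t2,gate)}
    → {in(p4,t2), pkg_at(p5,gate), truck_at(t2,gate)}
  through step 1 (drive(t2,hub,gate)): drop {truck_at(t2,gate)}, keep {in(p4,t2), pkg_at(p5,gate)}, require {truck_at(t2,hub)}
    → {in(p4,t2), pkg_at(p5,gate), truck_at(t2,hub)}

== RESULT ==
["in(p4,t2)", "pkg_at(p5,gate)", "truck_at(t2,hub)"]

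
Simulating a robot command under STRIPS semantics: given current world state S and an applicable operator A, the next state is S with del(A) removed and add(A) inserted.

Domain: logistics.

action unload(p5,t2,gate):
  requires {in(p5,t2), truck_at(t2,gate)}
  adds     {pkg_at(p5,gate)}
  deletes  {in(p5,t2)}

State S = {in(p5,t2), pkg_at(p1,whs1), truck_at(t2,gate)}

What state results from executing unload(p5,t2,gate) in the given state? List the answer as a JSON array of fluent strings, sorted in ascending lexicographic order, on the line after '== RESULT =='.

Progress:
  pre ⊆ S: {in(p5,t2), truck_at(t2,gate)} ⊆ S  — applicable
  S \ del = {pkg_at(p1,whs1), truck_at(t2,gate)}
  ∪ add   = {pkg_at(p1,whs1), pkg_at(p5,gate), truck_at(t2,gate)}

== RESULT ==
["pkg_at(p1,whs1)", "pkg_at(p5,gate)", "truck_at(t2,gate)"]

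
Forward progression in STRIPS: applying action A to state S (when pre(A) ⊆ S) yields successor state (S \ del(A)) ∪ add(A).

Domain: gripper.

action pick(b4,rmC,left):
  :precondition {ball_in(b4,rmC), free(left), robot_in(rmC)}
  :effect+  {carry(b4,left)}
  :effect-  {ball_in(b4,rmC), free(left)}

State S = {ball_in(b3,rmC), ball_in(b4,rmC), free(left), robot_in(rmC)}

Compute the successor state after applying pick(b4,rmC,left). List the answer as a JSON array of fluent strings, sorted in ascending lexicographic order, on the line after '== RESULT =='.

Compute (S \ del) ∪ add:
  pre ⊆ S: {ball_in(b4,rmC), free(left), robot_in(rmC)} ⊆ S  — applicable
  S \ del = {ball_in(b3,rmC), robot_in(rmC)}
  ∪ add   = {ball_in(b3,rmC), carry(b4,left), robot_in(rmC)}

== RESULT ==
["ball_in(b3,rmC)", "carry(b4,left)", "robot_in(rmC)"]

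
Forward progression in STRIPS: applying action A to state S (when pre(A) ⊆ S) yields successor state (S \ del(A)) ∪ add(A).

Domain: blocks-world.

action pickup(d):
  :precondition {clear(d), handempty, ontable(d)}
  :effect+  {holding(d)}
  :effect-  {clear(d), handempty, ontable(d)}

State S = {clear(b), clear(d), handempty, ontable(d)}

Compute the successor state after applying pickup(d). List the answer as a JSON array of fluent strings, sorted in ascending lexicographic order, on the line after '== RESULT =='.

Compute (S \ del) ∪ add:
  pre ⊆ S: {clear(d), handempty, ontable(d)} ⊆ S  — applicable
  S \ del = {clear(b)}
  ∪ add   = {clear(b), holding(d)}

== RESULT ==
["clear(b)", "holding(d)"]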